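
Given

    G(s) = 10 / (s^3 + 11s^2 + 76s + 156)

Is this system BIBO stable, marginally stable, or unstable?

stable

The denominator s^3 + 11s^2 + 76s + 156 factors as (s^2 + 8s + 52)(s + 3), giving poles at s = -4 ± 6j, -3.
Since all poles lie strictly in the left half-plane, the system is stable.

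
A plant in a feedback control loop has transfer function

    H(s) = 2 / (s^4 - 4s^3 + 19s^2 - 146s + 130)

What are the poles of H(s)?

s = -1 ± 5j, 5, 1

The poles are the roots of the denominator s^4 - 4s^3 + 19s^2 - 146s + 130 = 0.
Trying s = 5: the polynomial evaluates to 0, so (s - 5) is a factor.
Dividing out leaves s^3 + s^2 + 24s - 26 = 0.
This factors further as (s^2 + 2s + 26)(s - 1) = 0.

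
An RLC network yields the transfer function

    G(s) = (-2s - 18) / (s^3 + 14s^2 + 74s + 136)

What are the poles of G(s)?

s = -4, -5 ± 3j

The poles are the roots of the denominator s^3 + 14s^2 + 74s + 136 = 0.
Trying s = -4: the polynomial evaluates to 0, so (s + 4) is a factor.
Dividing out leaves s^2 + 10s + 34 = 0.
The quadratic formula then gives s = -5 ± 3j.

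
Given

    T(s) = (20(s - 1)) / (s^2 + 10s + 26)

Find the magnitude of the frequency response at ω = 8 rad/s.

|T(j8)| ≈ 1.821

Substitute s = j8: numerator = -20 + j160, denominator = -38 + j80.
|T(j8)| = |-20 + j160| / |-38 + j80| = 161.25 / 88.566 ≈ 1.821.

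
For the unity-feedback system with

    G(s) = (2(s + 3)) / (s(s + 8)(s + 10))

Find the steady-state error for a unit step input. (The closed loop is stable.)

e_ss = 0

G(s) has one pole at the origin.
This is a Type 1 system; for a step input the steady-state error is zero.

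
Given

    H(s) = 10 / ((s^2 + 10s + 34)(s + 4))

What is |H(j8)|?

|H(j8)| ≈ 0.01309

Substitute s = j8: numerator = 10, denominator = -760 + j80.
|H(j8)| = |10| / |-760 + j80| = 10 / 764.20 ≈ 0.01309.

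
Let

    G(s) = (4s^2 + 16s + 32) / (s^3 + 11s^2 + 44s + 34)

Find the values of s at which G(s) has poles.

The poles are the roots of the denominator s^3 + 11s^2 + 44s + 34 = 0.
Trying s = -1: the polynomial evaluates to 0, so (s + 1) is a factor.
Dividing out leaves s^2 + 10s + 34 = 0.
The quadratic formula then gives s = -5 ± 3j.

s = -5 + 3j, -5 - 3j, -1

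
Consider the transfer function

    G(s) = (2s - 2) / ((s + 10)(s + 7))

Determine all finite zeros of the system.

Set the numerator to zero: 2s - 2 = 0, i.e. 2·(s - 1) = 0.
So s = 1.

s = 1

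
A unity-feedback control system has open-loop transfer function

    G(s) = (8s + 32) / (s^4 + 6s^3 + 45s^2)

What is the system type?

Factor s from the denominator: s^4 + 6s^3 + 45s^2 = s^2·(s^2 + 6s + 45).
There are 2 poles at the origin, so the system is Type 2.

Type 2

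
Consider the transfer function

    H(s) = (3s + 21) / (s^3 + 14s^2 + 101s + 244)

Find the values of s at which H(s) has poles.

The poles are the roots of the denominator s^3 + 14s^2 + 101s + 244 = 0.
Trying s = -4: the polynomial evaluates to 0, so (s + 4) is a factor.
Dividing out leaves s^2 + 10s + 61 = 0.
The quadratic formula then gives s = -5 ± 6j.

s = -5 + 6j, -5 - 6j, -4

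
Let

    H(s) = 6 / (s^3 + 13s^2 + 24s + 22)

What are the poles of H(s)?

s = -1 + j, -1 - j, -11

The poles are the roots of the denominator s^3 + 13s^2 + 24s + 22 = 0.
Trying s = -11: the polynomial evaluates to 0, so (s + 11) is a factor.
Dividing out leaves s^2 + 2s + 2 = 0.
The quadratic formula then gives s = -1 ± 1j.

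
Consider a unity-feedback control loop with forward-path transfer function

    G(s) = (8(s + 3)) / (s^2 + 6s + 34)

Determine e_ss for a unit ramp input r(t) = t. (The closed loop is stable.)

G(s) has no poles at the origin.
This is a Type 0 system; Kv = lim_{s→0} s·G(s) = 0, so the steady-state error for a ramp input is infinite.

e_ss = ∞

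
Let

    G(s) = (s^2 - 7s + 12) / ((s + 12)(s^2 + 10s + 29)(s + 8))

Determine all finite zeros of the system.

Set the numerator to zero: s^2 - 7s + 12 = 0.
Factoring: (s - 4)(s - 3) = 0.

s = 4, 3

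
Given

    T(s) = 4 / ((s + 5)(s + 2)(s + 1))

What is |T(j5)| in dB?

|T(j5)|_dB ≈ -33.7 dB

Substitute s = j5: numerator = 4, denominator = -190 - j40.
|T(j5)| = |4| / |-190 - j40| = 4 / 194.16 ≈ 0.02060.
In decibels: 20·log₁₀(0.02060) ≈ -33.7 dB.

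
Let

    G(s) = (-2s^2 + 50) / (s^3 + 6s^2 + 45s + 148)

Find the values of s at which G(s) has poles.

s = -1 + 6j, -1 - 6j, -4

The poles are the roots of the denominator s^3 + 6s^2 + 45s + 148 = 0.
Trying s = -4: the polynomial evaluates to 0, so (s + 4) is a factor.
Dividing out leaves s^2 + 2s + 37 = 0.
The quadratic formula then gives s = -1 ± 6j.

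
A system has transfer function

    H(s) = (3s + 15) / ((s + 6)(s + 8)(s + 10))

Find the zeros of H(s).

s = -5

Set the numerator to zero: 3s + 15 = 0, i.e. 3·(s + 5) = 0.
So s = -5.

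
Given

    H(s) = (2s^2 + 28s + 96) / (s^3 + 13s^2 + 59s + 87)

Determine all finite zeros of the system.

s = -8, -6

Set the numerator to zero: 2s^2 + 28s + 96 = 0, i.e. 2·(s^2 + 14s + 48) = 0.
Factoring: (s + 8)(s + 6) = 0.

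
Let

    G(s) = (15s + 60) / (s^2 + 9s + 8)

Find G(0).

G(0) = 15/2 ≈ 7.500

Set s = 0: G(0) = (60) / (8) = 15/2.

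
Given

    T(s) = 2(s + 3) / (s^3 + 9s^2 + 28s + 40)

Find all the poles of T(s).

The poles are the roots of the denominator s^3 + 9s^2 + 28s + 40 = 0.
Trying s = -5: the polynomial evaluates to 0, so (s + 5) is a factor.
Dividing out leaves s^2 + 4s + 8 = 0.
The quadratic formula then gives s = -2 ± 2j.

s = -2 ± 2j, -5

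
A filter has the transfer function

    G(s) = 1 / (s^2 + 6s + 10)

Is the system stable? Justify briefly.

The poles can be read from the denominator factors: s = -3 ± j.
Since all poles lie strictly in the left half-plane, the system is stable.

stable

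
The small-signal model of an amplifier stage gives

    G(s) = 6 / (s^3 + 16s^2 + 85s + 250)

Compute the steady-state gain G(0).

Set s = 0: G(0) = (6) / (250) = 3/125.

G(0) = 3/125 ≈ 0.02400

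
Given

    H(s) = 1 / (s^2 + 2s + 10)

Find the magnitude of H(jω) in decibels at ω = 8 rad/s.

|H(j8)|_dB ≈ -35.0 dB

Substitute s = j8: numerator = 1, denominator = -54 + j16.
|H(j8)| = |1| / |-54 + j16| = 1 / 56.321 ≈ 0.01776.
In decibels: 20·log₁₀(0.01776) ≈ -35.0 dB.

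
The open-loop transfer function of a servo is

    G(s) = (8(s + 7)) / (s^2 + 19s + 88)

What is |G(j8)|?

Substitute s = j8: numerator = 56 + j64, denominator = 24 + j152.
|G(j8)| = |56 + j64| / |24 + j152| = 85.041 / 153.88 ≈ 0.5526.

|G(j8)| ≈ 0.5526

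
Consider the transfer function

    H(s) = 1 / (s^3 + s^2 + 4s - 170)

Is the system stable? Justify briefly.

The denominator s^3 + s^2 + 4s - 170 factors as (s^2 + 6s + 34)(s - 5), giving poles at s = -3 + 5j, -3 - 5j, 5.
Since the pole(s) at s = 5 lie in the right half-plane, the system is unstable.

unstable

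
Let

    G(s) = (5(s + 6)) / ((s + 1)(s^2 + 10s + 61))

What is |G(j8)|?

|G(j8)| ≈ 0.07747

Substitute s = j8: numerator = 30 + j40, denominator = -643 + j56.
|G(j8)| = |30 + j40| / |-643 + j56| = 50 / 645.43 ≈ 0.07747.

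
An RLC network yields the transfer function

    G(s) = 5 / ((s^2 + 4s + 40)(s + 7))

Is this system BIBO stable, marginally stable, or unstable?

stable

The poles can be read from the denominator factors: s = -2 ± 6j, -7.
Since all poles lie strictly in the left half-plane, the system is stable.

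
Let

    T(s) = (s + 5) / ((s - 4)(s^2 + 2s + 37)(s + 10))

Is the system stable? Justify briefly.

The poles can be read from the denominator factors: s = 4, -1 + 6j, -1 - 6j, -10.
Since the pole(s) at s = 4 lie in the right half-plane, the system is unstable.

unstable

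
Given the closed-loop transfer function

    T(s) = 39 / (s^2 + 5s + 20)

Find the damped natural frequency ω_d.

Comparing s^2 + 5s + 20 to s^2 + 2ζωₙs + ωₙ²: ωₙ = √20 ≈ 4.472 rad/s and ζ = 5/(2·√20) ≈ 0.5590.
ζωₙ = 5/2 = 2.5, so ω_d = ωₙ√(1−ζ²) = √(ωₙ² − (ζωₙ)²) = √(20 − 2.5²) = √13.75 ≈ 3.708 rad/s.

ω_d ≈ 3.708 rad/s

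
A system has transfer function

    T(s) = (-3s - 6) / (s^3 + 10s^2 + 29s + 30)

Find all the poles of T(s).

s = -2 ± j, -6

The poles are the roots of the denominator s^3 + 10s^2 + 29s + 30 = 0.
Trying s = -6: the polynomial evaluates to 0, so (s + 6) is a factor.
Dividing out leaves s^2 + 4s + 5 = 0.
The quadratic formula then gives s = -2 ± 1j.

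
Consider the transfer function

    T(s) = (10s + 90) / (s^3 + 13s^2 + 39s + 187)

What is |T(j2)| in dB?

|T(j2)|_dB ≈ -4.35 dB

Substitute s = j2: numerator = 90 + j20, denominator = 135 + j70.
|T(j2)| = |90 + j20| / |135 + j70| = 92.195 / 152.07 ≈ 0.6063.
In decibels: 20·log₁₀(0.6063) ≈ -4.35 dB.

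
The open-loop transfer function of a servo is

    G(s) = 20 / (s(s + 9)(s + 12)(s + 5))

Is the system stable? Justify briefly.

The poles can be read from the denominator factors: s = 0, -9, -12, -5.
Since the simple pole(s) at s = 0 lie on the jω-axis with none in the right half-plane, the system is marginally stable.

marginally stable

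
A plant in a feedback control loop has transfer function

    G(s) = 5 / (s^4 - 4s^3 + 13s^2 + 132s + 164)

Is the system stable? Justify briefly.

unstable

The denominator s^4 - 4s^3 + 13s^2 + 132s + 164 factors as (s + 2)^2(s^2 - 8s + 41), giving poles at s = -2, 4 ± 5j, -2.
Since the pole(s) at s = 4 ± 5j lie in the right half-plane, the system is unstable.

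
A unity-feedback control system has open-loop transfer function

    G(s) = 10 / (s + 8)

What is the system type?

The denominator has no factor of s at the origin — no free integrator — so this is a Type 0 system.

Type 0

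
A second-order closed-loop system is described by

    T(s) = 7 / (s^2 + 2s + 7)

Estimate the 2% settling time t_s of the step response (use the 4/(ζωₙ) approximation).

Comparing s^2 + 2s + 7 to s^2 + 2ζωₙs + ωₙ²: ωₙ = √7 ≈ 2.646 rad/s and ζ = 2/(2·√7) ≈ 0.3780.
ζωₙ = 2/2 = 1, so t_s ≈ 4/(ζωₙ) = 4/1 = 4 s.

t_s ≈ 4 s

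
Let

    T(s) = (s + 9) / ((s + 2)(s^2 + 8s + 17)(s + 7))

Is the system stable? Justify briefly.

The poles can be read from the denominator factors: s = -2, -4 + j, -4 - j, -7.
Since all poles lie strictly in the left half-plane, the system is stable.

stable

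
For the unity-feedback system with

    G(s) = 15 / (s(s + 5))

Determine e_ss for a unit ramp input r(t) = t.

G(s) has one pole at the origin.
This is a Type 1 system. Kv = lim_{s→0} s·G(s) = 15/5 = 3.
e_ss = 1/Kv = 1/(3) = 1/3 ≈ 0.3333.

e_ss = 0.3333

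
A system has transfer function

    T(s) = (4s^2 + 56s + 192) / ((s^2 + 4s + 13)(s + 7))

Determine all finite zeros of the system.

s = -6, -8

Set the numerator to zero: 4s^2 + 56s + 192 = 0, i.e. 4·(s^2 + 14s + 48) = 0.
Factoring: (s + 6)(s + 8) = 0.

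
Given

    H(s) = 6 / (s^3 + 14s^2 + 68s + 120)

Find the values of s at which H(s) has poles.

The poles are the roots of the denominator s^3 + 14s^2 + 68s + 120 = 0.
Trying s = -6: the polynomial evaluates to 0, so (s + 6) is a factor.
Dividing out leaves s^2 + 8s + 20 = 0.
The quadratic formula then gives s = -4 ± 2j.

s = -4 ± 2j, -6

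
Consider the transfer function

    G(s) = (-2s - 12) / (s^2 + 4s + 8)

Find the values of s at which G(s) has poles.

s = -2 ± 2j

The poles are the roots of the denominator s^2 + 4s + 8 = 0.
Using the quadratic formula: s = (-4 ± √(-16))/2 = -2 ± 2j.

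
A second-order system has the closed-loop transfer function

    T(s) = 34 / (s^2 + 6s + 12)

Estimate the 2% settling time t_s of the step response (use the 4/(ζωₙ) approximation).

t_s ≈ 1.333 s

Comparing s^2 + 6s + 12 to s^2 + 2ζωₙs + ωₙ²: ωₙ = √12 ≈ 3.464 rad/s and ζ = 6/(2·√12) ≈ 0.8660.
ζωₙ = 6/2 = 3, so t_s ≈ 4/(ζωₙ) = 4/3 ≈ 1.333 s.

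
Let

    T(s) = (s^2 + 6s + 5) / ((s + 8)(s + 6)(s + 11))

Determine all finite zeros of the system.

Set the numerator to zero: s^2 + 6s + 5 = 0.
Factoring: (s + 1)(s + 5) = 0.

s = -1, -5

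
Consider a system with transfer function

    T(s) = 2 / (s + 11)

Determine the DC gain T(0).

Set s = 0: T(0) = (2) / (11) = 2/11.

T(0) = 2/11 ≈ 0.1818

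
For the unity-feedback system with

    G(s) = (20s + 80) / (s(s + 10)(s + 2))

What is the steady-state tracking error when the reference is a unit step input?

e_ss = 0

G(s) has one pole at the origin.
This is a Type 1 system; for a step input the steady-state error is zero.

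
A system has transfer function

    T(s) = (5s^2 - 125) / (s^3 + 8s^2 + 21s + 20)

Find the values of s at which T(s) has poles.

s = -2 + j, -2 - j, -4

The poles are the roots of the denominator s^3 + 8s^2 + 21s + 20 = 0.
Trying s = -4: the polynomial evaluates to 0, so (s + 4) is a factor.
Dividing out leaves s^2 + 4s + 5 = 0.
The quadratic formula then gives s = -2 ± 1j.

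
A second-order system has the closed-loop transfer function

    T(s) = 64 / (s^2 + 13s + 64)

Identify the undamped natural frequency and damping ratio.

ωₙ = 8 rad/s, ζ = 0.8125

Compare the denominator to the standard form s^2 + 2ζωₙs + ωₙ².
ωₙ² = 64, so ωₙ = 8 rad/s.
2ζωₙ = 13, so ζ = 13/(2·8) = 0.8125.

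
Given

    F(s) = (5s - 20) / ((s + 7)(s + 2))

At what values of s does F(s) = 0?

Set the numerator to zero: 5s - 20 = 0, i.e. 5·(s - 4) = 0.
So s = 4.

s = 4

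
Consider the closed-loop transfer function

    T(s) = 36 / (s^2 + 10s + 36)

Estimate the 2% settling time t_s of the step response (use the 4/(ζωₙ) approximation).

Comparing s^2 + 10s + 36 to s^2 + 2ζωₙs + ωₙ²: ωₙ = 6 rad/s and ζ = 10/(2·6) ≈ 0.8333.
ζωₙ = 10/2 = 5, so t_s ≈ 4/(ζωₙ) = 4/5 = 0.8000 s.

t_s ≈ 0.8000 s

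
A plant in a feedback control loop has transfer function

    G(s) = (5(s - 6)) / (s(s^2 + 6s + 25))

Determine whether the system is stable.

marginally stable

The poles can be read from the denominator factors: s = 0, -3 ± 4j.
Since the simple pole(s) at s = 0 lie on the jω-axis with none in the right half-plane, the system is marginally stable.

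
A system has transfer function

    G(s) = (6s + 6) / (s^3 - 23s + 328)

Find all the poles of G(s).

The poles are the roots of the denominator s^3 - 23s + 328 = 0.
Trying s = -8: the polynomial evaluates to 0, so (s + 8) is a factor.
Dividing out leaves s^2 - 8s + 41 = 0.
The quadratic formula then gives s = 4 ± 5j.

s = 4 + 5j, 4 - 5j, -8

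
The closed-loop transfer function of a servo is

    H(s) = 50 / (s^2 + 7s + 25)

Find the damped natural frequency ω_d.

ω_d ≈ 3.571 rad/s

Comparing s^2 + 7s + 25 to s^2 + 2ζωₙs + ωₙ²: ωₙ = 5 rad/s and ζ = 7/(2·5) = 0.7.
ζωₙ = 7/2 = 3.5, so ω_d = ωₙ√(1−ζ²) = √(ωₙ² − (ζωₙ)²) = √(25 − 3.5²) = √12.75 ≈ 3.571 rad/s.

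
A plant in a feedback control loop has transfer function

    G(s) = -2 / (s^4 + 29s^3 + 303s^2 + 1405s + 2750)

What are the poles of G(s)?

The poles are the roots of the denominator s^4 + 29s^3 + 303s^2 + 1405s + 2750 = 0.
Trying s = -11: the polynomial evaluates to 0, so (s + 11) is a factor.
Dividing out leaves s^3 + 18s^2 + 105s + 250 = 0.
This factors further as (s^2 + 8s + 25)(s + 10) = 0.

s = -4 + 3j, -4 - 3j, -11, -10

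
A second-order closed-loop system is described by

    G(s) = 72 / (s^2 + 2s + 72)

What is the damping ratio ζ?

ζ ≈ 0.1179

Compare the denominator to the standard form s^2 + 2ζωₙs + ωₙ².
ωₙ² = 72, so ωₙ = √72 ≈ 8.485 rad/s.
2ζωₙ = 2, so ζ = 2/(2·√72) ≈ 0.1179.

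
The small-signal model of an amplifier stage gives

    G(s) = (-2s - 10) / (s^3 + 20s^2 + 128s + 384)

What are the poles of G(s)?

The poles are the roots of the denominator s^3 + 20s^2 + 128s + 384 = 0.
Trying s = -12: the polynomial evaluates to 0, so (s + 12) is a factor.
Dividing out leaves s^2 + 8s + 32 = 0.
The quadratic formula then gives s = -4 ± 4j.

s = -4 + 4j, -4 - 4j, -12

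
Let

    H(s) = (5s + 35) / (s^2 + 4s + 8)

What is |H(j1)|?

|H(j1)| ≈ 4.385

Substitute s = j1: numerator = 35 + j5, denominator = 7 + j4.
|H(j1)| = |35 + j5| / |7 + j4| = 35.355 / 8.0623 ≈ 4.385.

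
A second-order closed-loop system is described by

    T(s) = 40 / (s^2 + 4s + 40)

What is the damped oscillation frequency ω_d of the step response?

ω_d = 6 rad/s

Comparing s^2 + 4s + 40 to s^2 + 2ζωₙs + ωₙ²: ωₙ = √40 ≈ 6.325 rad/s and ζ = 4/(2·√40) ≈ 0.3162.
ζωₙ = 4/2 = 2, so ω_d = ωₙ√(1−ζ²) = √(ωₙ² − (ζωₙ)²) = √(40 − 2²) = √36 = 6 rad/s.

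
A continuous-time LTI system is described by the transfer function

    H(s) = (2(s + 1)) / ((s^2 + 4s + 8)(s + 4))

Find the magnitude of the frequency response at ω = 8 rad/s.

Substitute s = j8: numerator = 2 + j16, denominator = -480 - j320.
|H(j8)| = |2 + j16| / |-480 - j320| = 16.125 / 576.89 ≈ 0.02795.

|H(j8)| ≈ 0.02795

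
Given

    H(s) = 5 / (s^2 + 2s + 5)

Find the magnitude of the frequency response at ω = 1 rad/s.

Substitute s = j1: numerator = 5, denominator = 4 + j2.
|H(j1)| = |5| / |4 + j2| = 5 / 4.4721 ≈ 1.118.

|H(j1)| ≈ 1.118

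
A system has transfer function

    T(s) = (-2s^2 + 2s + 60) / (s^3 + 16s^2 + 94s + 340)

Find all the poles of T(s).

s = -3 ± 5j, -10

The poles are the roots of the denominator s^3 + 16s^2 + 94s + 340 = 0.
Trying s = -10: the polynomial evaluates to 0, so (s + 10) is a factor.
Dividing out leaves s^2 + 6s + 34 = 0.
The quadratic formula then gives s = -3 ± 5j.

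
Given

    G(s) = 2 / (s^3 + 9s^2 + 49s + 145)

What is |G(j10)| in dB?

Substitute s = j10: numerator = 2, denominator = -755 - j510.
|G(j10)| = |2| / |-755 - j510| = 2 / 911.11 ≈ 0.002195.
In decibels: 20·log₁₀(0.002195) ≈ -53.2 dB.

|G(j10)|_dB ≈ -53.2 dB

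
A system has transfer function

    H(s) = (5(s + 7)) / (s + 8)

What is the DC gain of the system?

H(0) = 35/8 ≈ 4.375

Set s = 0: H(0) = (35) / (8) = 35/8.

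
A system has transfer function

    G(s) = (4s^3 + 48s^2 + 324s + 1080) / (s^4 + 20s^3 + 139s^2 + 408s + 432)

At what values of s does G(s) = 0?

Set the numerator to zero: 4s^3 + 48s^2 + 324s + 1080 = 0, i.e. 4·(s^3 + 12s^2 + 81s + 270) = 0.
Factoring: (s^2 + 6s + 45)(s + 6) = 0.

s = -3 + 6j, -3 - 6j, -6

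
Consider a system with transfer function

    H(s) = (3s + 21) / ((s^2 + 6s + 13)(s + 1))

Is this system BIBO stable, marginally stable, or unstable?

stable

The poles can be read from the denominator factors: s = -3 + 2j, -3 - 2j, -1.
Since all poles lie strictly in the left half-plane, the system is stable.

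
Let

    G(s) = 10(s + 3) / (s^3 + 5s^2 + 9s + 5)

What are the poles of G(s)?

s = -2 ± j, -1

The poles are the roots of the denominator s^3 + 5s^2 + 9s + 5 = 0.
Trying s = -1: the polynomial evaluates to 0, so (s + 1) is a factor.
Dividing out leaves s^2 + 4s + 5 = 0.
The quadratic formula then gives s = -2 ± 1j.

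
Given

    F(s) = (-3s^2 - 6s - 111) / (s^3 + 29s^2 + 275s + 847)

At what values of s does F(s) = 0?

s = -1 + 6j, -1 - 6j

Set the numerator to zero: -3s^2 - 6s - 111 = 0, i.e. -3·(s^2 + 2s + 37) = 0.
Factoring: (s^2 + 2s + 37) = 0.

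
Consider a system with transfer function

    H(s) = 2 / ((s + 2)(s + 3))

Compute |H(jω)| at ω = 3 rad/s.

Substitute s = j3: numerator = 2, denominator = -3 + j15.
|H(j3)| = |2| / |-3 + j15| = 2 / 15.297 ≈ 0.1307.

|H(j3)| ≈ 0.1307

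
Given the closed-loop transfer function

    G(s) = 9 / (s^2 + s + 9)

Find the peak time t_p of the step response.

t_p ≈ 1.062 s

Comparing s^2 + s + 9 to s^2 + 2ζωₙs + ωₙ²: ωₙ = 3 rad/s and ζ = 1/(2·3) ≈ 0.1667.
ζωₙ = 1/2 = 0.5, so ω_d = ωₙ√(1−ζ²) = √(ωₙ² − (ζωₙ)²) = √(9 − 0.5²) = √8.75 ≈ 2.958 rad/s.
t_p = π/ω_d = π/2.958 ≈ 1.062 s.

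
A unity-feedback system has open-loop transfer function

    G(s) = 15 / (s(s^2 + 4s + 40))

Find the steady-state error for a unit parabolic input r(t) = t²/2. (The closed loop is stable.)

e_ss = ∞

G(s) has one pole at the origin.
This is a Type 1 system; Ka = lim_{s→0} s^2·G(s) = 0, so the steady-state error for a parabola input is infinite.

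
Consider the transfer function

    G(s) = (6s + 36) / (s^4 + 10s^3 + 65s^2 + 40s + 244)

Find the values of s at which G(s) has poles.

The poles are the roots of the denominator s^4 + 10s^3 + 65s^2 + 40s + 244 = 0.
No real roots exist; factor into two real quadratics: (s^2 + 4)(s^2 + 10s + 61) = 0.
Each quadratic gives a conjugate pair via the quadratic formula.

s = ±2j, -5 ± 6j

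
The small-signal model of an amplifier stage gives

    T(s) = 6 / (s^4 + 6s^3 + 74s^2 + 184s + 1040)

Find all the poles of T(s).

The poles are the roots of the denominator s^4 + 6s^3 + 74s^2 + 184s + 1040 = 0.
No real roots exist; factor into two real quadratics: (s^2 + 4s + 40)(s^2 + 2s + 26) = 0.
Each quadratic gives a conjugate pair via the quadratic formula.

s = -2 + 6j, -2 - 6j, -1 + 5j, -1 - 5j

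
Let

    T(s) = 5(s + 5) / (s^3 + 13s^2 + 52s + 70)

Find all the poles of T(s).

The poles are the roots of the denominator s^3 + 13s^2 + 52s + 70 = 0.
Trying s = -7: the polynomial evaluates to 0, so (s + 7) is a factor.
Dividing out leaves s^2 + 6s + 10 = 0.
The quadratic formula then gives s = -3 ± 1j.

s = -3 ± j, -7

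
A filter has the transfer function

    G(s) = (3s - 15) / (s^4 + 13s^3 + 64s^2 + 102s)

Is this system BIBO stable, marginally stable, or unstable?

marginally stable

The denominator s^4 + 13s^3 + 64s^2 + 102s factors as s(s + 3)(s^2 + 10s + 34), giving poles at s = 0, -3, -5 + 3j, -5 - 3j.
Since the simple pole(s) at s = 0 lie on the jω-axis with none in the right half-plane, the system is marginally stable.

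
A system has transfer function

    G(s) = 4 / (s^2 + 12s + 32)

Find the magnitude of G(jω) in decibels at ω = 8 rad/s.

|G(j8)|_dB ≈ -28.1 dB

Substitute s = j8: numerator = 4, denominator = -32 + j96.
|G(j8)| = |4| / |-32 + j96| = 4 / 101.19 ≈ 0.03953.
In decibels: 20·log₁₀(0.03953) ≈ -28.1 dB.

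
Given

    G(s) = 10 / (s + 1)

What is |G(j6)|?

|G(j6)| ≈ 1.644

Substitute s = j6: numerator = 10, denominator = 1 + j6.
|G(j6)| = |10| / |1 + j6| = 10 / 6.0828 ≈ 1.644.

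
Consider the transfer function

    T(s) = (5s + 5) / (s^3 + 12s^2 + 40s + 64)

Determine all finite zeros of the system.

s = -1

Set the numerator to zero: 5s + 5 = 0, i.e. 5·(s + 1) = 0.
So s = -1.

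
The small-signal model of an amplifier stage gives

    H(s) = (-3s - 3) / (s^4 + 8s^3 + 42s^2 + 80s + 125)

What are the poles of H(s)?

The poles are the roots of the denominator s^4 + 8s^3 + 42s^2 + 80s + 125 = 0.
No real roots exist; factor into two real quadratics: (s^2 + 6s + 25)(s^2 + 2s + 5) = 0.
Each quadratic gives a conjugate pair via the quadratic formula.

s = -3 ± 4j, -1 ± 2j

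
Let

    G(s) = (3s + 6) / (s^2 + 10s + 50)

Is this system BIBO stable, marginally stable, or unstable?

The poles can be read from the denominator factors: s = -5 + 5j, -5 - 5j.
Since all poles lie strictly in the left half-plane, the system is stable.

stable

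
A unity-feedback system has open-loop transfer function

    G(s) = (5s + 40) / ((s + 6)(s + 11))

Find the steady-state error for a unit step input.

G(s) has no poles at the origin.
This is a Type 0 system. Kp = lim_{s→0} G(s) = 40/66 = 20/33.
e_ss = 1/(1 + Kp) = 1/(1 + 20/33) = 33/53 ≈ 0.6226.

e_ss = 0.6226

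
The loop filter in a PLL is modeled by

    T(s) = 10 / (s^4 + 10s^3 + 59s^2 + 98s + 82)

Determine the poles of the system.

The poles are the roots of the denominator s^4 + 10s^3 + 59s^2 + 98s + 82 = 0.
No real roots exist; factor into two real quadratics: (s^2 + 2s + 2)(s^2 + 8s + 41) = 0.
Each quadratic gives a conjugate pair via the quadratic formula.

s = -1 ± j, -4 ± 5j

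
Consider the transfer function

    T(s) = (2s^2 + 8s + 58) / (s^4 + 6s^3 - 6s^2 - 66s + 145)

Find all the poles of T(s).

s = 2 + j, 2 - j, -5 + 2j, -5 - 2j

The poles are the roots of the denominator s^4 + 6s^3 - 6s^2 - 66s + 145 = 0.
No real roots exist; factor into two real quadratics: (s^2 - 4s + 5)(s^2 + 10s + 29) = 0.
Each quadratic gives a conjugate pair via the quadratic formula.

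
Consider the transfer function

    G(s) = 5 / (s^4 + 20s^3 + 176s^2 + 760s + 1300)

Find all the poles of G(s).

The poles are the roots of the denominator s^4 + 20s^3 + 176s^2 + 760s + 1300 = 0.
No real roots exist; factor into two real quadratics: (s^2 + 10s + 26)(s^2 + 10s + 50) = 0.
Each quadratic gives a conjugate pair via the quadratic formula.

s = -5 + j, -5 - j, -5 + 5j, -5 - 5j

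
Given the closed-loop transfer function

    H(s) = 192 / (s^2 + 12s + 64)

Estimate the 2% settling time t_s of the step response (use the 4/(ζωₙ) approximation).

t_s ≈ 0.6667 s

Comparing s^2 + 12s + 64 to s^2 + 2ζωₙs + ωₙ²: ωₙ = 8 rad/s and ζ = 12/(2·8) = 0.75.
ζωₙ = 12/2 = 6, so t_s ≈ 4/(ζωₙ) = 4/6 ≈ 0.6667 s.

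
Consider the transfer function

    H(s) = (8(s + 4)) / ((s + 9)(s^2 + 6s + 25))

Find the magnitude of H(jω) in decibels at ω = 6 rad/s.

Substitute s = j6: numerator = 32 + j48, denominator = -315 + j258.
|H(j6)| = |32 + j48| / |-315 + j258| = 57.689 / 407.17 ≈ 0.1417.
In decibels: 20·log₁₀(0.1417) ≈ -17.0 dB.

|H(j6)|_dB ≈ -17.0 dB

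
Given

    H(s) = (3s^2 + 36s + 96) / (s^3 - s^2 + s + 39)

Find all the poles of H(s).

s = 2 ± 3j, -3

The poles are the roots of the denominator s^3 - s^2 + s + 39 = 0.
Trying s = -3: the polynomial evaluates to 0, so (s + 3) is a factor.
Dividing out leaves s^2 - 4s + 13 = 0.
The quadratic formula then gives s = 2 ± 3j.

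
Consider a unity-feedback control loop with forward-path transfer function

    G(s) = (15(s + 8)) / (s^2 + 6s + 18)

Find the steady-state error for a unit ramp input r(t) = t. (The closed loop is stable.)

G(s) has no poles at the origin.
This is a Type 0 system; Kv = lim_{s→0} s·G(s) = 0, so the steady-state error for a ramp input is infinite.

e_ss = ∞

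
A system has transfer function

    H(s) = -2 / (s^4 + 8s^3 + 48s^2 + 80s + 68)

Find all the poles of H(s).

s = -3 + 5j, -3 - 5j, -1 + j, -1 - j

The poles are the roots of the denominator s^4 + 8s^3 + 48s^2 + 80s + 68 = 0.
No real roots exist; factor into two real quadratics: (s^2 + 6s + 34)(s^2 + 2s + 2) = 0.
Each quadratic gives a conjugate pair via the quadratic formula.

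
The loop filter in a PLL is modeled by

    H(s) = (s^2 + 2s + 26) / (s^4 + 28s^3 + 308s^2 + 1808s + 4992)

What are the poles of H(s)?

The poles are the roots of the denominator s^4 + 28s^3 + 308s^2 + 1808s + 4992 = 0.
Trying s = -8: the polynomial evaluates to 0, so (s + 8) is a factor.
Dividing out leaves s^3 + 20s^2 + 148s + 624 = 0.
This factors further as (s^2 + 8s + 52)(s + 12) = 0.

s = -4 ± 6j, -8, -12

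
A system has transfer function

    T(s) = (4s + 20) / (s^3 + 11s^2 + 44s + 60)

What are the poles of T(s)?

s = -4 ± 2j, -3

The poles are the roots of the denominator s^3 + 11s^2 + 44s + 60 = 0.
Trying s = -3: the polynomial evaluates to 0, so (s + 3) is a factor.
Dividing out leaves s^2 + 8s + 20 = 0.
The quadratic formula then gives s = -4 ± 2j.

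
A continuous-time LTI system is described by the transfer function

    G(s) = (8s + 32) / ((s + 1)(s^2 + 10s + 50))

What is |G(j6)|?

|G(j6)| ≈ 0.1539

Substitute s = j6: numerator = 32 + j48, denominator = -346 + j144.
|G(j6)| = |32 + j48| / |-346 + j144| = 57.689 / 374.77 ≈ 0.1539.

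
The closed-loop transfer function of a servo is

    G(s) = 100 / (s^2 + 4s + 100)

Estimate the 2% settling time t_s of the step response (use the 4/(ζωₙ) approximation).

t_s ≈ 2 s

Comparing s^2 + 4s + 100 to s^2 + 2ζωₙs + ωₙ²: ωₙ = 10 rad/s and ζ = 4/(2·10) = 0.2.
ζωₙ = 4/2 = 2, so t_s ≈ 4/(ζωₙ) = 4/2 = 2 s.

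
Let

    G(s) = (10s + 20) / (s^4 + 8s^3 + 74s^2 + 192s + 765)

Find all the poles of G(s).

s = -3 + 6j, -3 - 6j, -1 + 4j, -1 - 4j

The poles are the roots of the denominator s^4 + 8s^3 + 74s^2 + 192s + 765 = 0.
No real roots exist; factor into two real quadratics: (s^2 + 6s + 45)(s^2 + 2s + 17) = 0.
Each quadratic gives a conjugate pair via the quadratic formula.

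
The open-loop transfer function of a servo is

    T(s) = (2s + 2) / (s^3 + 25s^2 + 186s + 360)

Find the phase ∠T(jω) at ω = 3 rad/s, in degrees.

∠T(j3) ≈ -4.170°

At s = j3: numerator = 2 + j6, denominator = 135 + j531.
∠T = ∠num − ∠den = 71.565° − (75.735°) = -4.170°.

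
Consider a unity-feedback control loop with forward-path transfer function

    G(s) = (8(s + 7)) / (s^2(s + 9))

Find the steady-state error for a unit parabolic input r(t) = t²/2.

G(s) has 2 poles at the origin.
This is a Type 2 system. Ka = lim_{s→0} s^2·G(s) = 56/9.
e_ss = 1/Ka = 1/(56/9) = 9/56 ≈ 0.1607.

e_ss = 0.1607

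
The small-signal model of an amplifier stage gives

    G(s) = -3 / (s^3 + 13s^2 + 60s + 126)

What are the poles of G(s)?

s = -3 ± 3j, -7

The poles are the roots of the denominator s^3 + 13s^2 + 60s + 126 = 0.
Trying s = -7: the polynomial evaluates to 0, so (s + 7) is a factor.
Dividing out leaves s^2 + 6s + 18 = 0.
The quadratic formula then gives s = -3 ± 3j.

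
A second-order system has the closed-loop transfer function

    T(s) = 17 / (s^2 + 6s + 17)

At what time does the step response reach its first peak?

t_p ≈ 1.111 s

Comparing s^2 + 6s + 17 to s^2 + 2ζωₙs + ωₙ²: ωₙ = √17 ≈ 4.123 rad/s and ζ = 6/(2·√17) ≈ 0.7276.
ζωₙ = 6/2 = 3, so ω_d = ωₙ√(1−ζ²) = √(ωₙ² − (ζωₙ)²) = √(17 − 3²) = √8 ≈ 2.828 rad/s.
t_p = π/ω_d = π/2.828 ≈ 1.111 s.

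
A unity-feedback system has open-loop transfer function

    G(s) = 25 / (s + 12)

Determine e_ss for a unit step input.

G(s) has no poles at the origin.
This is a Type 0 system. Kp = lim_{s→0} G(s) = 25/12.
e_ss = 1/(1 + Kp) = 1/(1 + 25/12) = 12/37 ≈ 0.3243.

e_ss = 0.3243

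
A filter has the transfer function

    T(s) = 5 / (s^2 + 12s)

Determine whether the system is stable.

marginally stable

The denominator s^2 + 12s factors as s(s + 12), giving poles at s = 0, -12.
Since the simple pole(s) at s = 0 lie on the jω-axis with none in the right half-plane, the system is marginally stable.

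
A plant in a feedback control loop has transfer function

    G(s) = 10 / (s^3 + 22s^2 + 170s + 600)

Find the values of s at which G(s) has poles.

s = -5 ± 5j, -12

The poles are the roots of the denominator s^3 + 22s^2 + 170s + 600 = 0.
Trying s = -12: the polynomial evaluates to 0, so (s + 12) is a factor.
Dividing out leaves s^2 + 10s + 50 = 0.
The quadratic formula then gives s = -5 ± 5j.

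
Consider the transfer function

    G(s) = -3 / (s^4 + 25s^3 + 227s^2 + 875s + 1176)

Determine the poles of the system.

s = -7, -3, -8, -7

The poles are the roots of the denominator s^4 + 25s^3 + 227s^2 + 875s + 1176 = 0.
Trying s = -7: the polynomial evaluates to 0, so (s + 7) is a factor.
Dividing out leaves s^3 + 18s^2 + 101s + 168 = 0.
This factors further as (s + 3)(s + 8)(s + 7) = 0.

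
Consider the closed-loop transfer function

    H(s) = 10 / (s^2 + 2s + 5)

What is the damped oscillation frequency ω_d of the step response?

ω_d = 2 rad/s

Comparing s^2 + 2s + 5 to s^2 + 2ζωₙs + ωₙ²: ωₙ = √5 ≈ 2.236 rad/s and ζ = 2/(2·√5) ≈ 0.4472.
ζωₙ = 2/2 = 1, so ω_d = ωₙ√(1−ζ²) = √(ωₙ² − (ζωₙ)²) = √(5 − 1²) = √4 = 2 rad/s.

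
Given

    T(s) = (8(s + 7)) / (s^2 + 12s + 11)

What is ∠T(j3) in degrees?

At s = j3: numerator = 56 + j24, denominator = 2 + j36.
∠T = ∠num − ∠den = 23.199° − (86.820°) = -63.62°.

∠T(j3) ≈ -63.62°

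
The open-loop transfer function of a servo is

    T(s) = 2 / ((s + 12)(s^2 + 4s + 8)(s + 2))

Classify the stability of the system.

stable

The poles can be read from the denominator factors: s = -12, -2 ± 2j, -2.
Since all poles lie strictly in the left half-plane, the system is stable.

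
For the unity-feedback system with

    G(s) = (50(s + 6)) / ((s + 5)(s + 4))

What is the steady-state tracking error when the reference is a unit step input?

e_ss = 0.06250

G(s) has no poles at the origin.
This is a Type 0 system. Kp = lim_{s→0} G(s) = 300/20 = 15.
e_ss = 1/(1 + Kp) = 1/(1 + 15) = 1/16 ≈ 0.06250.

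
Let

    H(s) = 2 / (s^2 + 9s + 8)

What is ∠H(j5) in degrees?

∠H(j5) ≈ -110.7°

At s = j5: numerator = 2, denominator = -17 + j45.
∠H = ∠num − ∠den = 0° − (110.70°) = -110.7°.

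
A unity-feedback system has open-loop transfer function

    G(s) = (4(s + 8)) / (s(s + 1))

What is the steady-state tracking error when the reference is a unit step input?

G(s) has one pole at the origin.
This is a Type 1 system; for a step input the steady-state error is zero.

e_ss = 0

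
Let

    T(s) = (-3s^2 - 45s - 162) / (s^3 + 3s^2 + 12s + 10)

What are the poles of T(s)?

The poles are the roots of the denominator s^3 + 3s^2 + 12s + 10 = 0.
Trying s = -1: the polynomial evaluates to 0, so (s + 1) is a factor.
Dividing out leaves s^2 + 2s + 10 = 0.
The quadratic formula then gives s = -1 ± 3j.

s = -1 + 3j, -1 - 3j, -1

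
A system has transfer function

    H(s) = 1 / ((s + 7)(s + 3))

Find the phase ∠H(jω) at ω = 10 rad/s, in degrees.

∠H(j10) ≈ -128.3°

At s = j10: numerator = 1, denominator = -79 + j100.
∠H = ∠num − ∠den = 0° − (128.31°) = -128.3°.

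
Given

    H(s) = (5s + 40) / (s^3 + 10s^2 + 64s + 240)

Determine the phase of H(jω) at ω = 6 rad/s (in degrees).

At s = j6: numerator = 40 + j30, denominator = -120 + j168.
∠H = ∠num − ∠den = 36.870° − (125.54°) = -88.67°.

∠H(j6) ≈ -88.67°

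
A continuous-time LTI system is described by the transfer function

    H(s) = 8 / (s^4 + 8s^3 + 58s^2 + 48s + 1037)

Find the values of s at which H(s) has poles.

s = 1 + 4j, 1 - 4j, -5 + 6j, -5 - 6j

The poles are the roots of the denominator s^4 + 8s^3 + 58s^2 + 48s + 1037 = 0.
No real roots exist; factor into two real quadratics: (s^2 - 2s + 17)(s^2 + 10s + 61) = 0.
Each quadratic gives a conjugate pair via the quadratic formula.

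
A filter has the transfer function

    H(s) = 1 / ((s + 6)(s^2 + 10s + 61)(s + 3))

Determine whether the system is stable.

The poles can be read from the denominator factors: s = -6, -5 ± 6j, -3.
Since all poles lie strictly in the left half-plane, the system is stable.

stable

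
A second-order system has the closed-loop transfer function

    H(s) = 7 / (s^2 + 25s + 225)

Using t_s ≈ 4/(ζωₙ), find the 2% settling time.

t_s ≈ 0.3200 s

Comparing s^2 + 25s + 225 to s^2 + 2ζωₙs + ωₙ²: ωₙ = 15 rad/s and ζ = 25/(2·15) ≈ 0.8333.
ζωₙ = 25/2 = 12.5, so t_s ≈ 4/(ζωₙ) = 4/12.5 = 0.3200 s.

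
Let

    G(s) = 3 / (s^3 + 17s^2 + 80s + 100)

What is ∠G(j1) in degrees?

∠G(j1) ≈ -43.59°

At s = j1: numerator = 3, denominator = 83 + j79.
∠G = ∠num − ∠den = 0° − (43.586°) = -43.59°.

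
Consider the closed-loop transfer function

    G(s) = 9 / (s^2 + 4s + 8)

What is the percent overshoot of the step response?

%OS ≈ 4.32%

Comparing s^2 + 4s + 8 to s^2 + 2ζωₙs + ωₙ²: ωₙ = √8 ≈ 2.828 rad/s and ζ = 4/(2·√8) ≈ 0.7071.
%OS = 100·exp(−πζ/√(1−ζ²)) = 100·exp(−π·0.7071/√(1−0.7071²)) ≈ 4.32%.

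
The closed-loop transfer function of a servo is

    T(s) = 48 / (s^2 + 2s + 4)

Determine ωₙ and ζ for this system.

ωₙ = 2 rad/s, ζ = 0.5

Compare the denominator to the standard form s^2 + 2ζωₙs + ωₙ².
ωₙ² = 4, so ωₙ = 2 rad/s.
2ζωₙ = 2, so ζ = 2/(2·2) = 0.5.
With ζ = 0.5 the response is underdamped.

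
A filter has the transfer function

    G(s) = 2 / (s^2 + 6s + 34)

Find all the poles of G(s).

s = -3 ± 5j

The poles are the roots of the denominator s^2 + 6s + 34 = 0.
Using the quadratic formula: s = (-6 ± √(-100))/2 = -3 ± 5j.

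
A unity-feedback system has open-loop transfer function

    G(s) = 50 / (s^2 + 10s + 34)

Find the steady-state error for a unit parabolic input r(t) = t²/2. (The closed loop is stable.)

e_ss = ∞

G(s) has no poles at the origin.
This is a Type 0 system; Ka = lim_{s→0} s^2·G(s) = 0, so the steady-state error for a parabola input is infinite.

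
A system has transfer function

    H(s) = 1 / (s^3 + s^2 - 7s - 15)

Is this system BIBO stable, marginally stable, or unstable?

unstable

The denominator s^3 + s^2 - 7s - 15 factors as (s^2 + 4s + 5)(s - 3), giving poles at s = -2 + j, -2 - j, 3.
Since the pole(s) at s = 3 lie in the right half-plane, the system is unstable.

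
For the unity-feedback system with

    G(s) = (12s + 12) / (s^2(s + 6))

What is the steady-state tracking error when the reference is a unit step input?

G(s) has 2 poles at the origin.
This is a Type 2 system; for a step input the steady-state error is zero.

e_ss = 0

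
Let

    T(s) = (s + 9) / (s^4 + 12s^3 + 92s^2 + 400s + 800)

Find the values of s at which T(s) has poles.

The poles are the roots of the denominator s^4 + 12s^3 + 92s^2 + 400s + 800 = 0.
No real roots exist; factor into two real quadratics: (s^2 + 8s + 20)(s^2 + 4s + 40) = 0.
Each quadratic gives a conjugate pair via the quadratic formula.

s = -4 + 2j, -4 - 2j, -2 + 6j, -2 - 6j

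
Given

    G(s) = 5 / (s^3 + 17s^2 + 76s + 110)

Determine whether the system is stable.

The denominator s^3 + 17s^2 + 76s + 110 factors as (s^2 + 6s + 10)(s + 11), giving poles at s = -3 ± j, -11.
Since all poles lie strictly in the left half-plane, the system is stable.

stable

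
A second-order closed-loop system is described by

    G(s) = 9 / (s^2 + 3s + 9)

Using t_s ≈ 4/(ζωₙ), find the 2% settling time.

t_s ≈ 2.667 s

Comparing s^2 + 3s + 9 to s^2 + 2ζωₙs + ωₙ²: ωₙ = 3 rad/s and ζ = 3/(2·3) = 0.5.
ζωₙ = 3/2 = 1.5, so t_s ≈ 4/(ζωₙ) = 4/1.5 ≈ 2.667 s.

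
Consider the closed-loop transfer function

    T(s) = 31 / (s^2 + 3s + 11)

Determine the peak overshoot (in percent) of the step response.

Comparing s^2 + 3s + 11 to s^2 + 2ζωₙs + ωₙ²: ωₙ = √11 ≈ 3.317 rad/s and ζ = 3/(2·√11) ≈ 0.4523.
%OS = 100·exp(−πζ/√(1−ζ²)) = 100·exp(−π·0.4523/√(1−0.4523²)) ≈ 20.3%.

%OS ≈ 20.3%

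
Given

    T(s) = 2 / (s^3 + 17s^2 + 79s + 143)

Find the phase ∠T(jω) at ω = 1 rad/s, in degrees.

At s = j1: numerator = 2, denominator = 126 + j78.
∠T = ∠num − ∠den = 0° − (31.759°) = -31.76°.

∠T(j1) ≈ -31.76°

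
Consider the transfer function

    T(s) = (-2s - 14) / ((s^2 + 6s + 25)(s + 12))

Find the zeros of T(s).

Set the numerator to zero: -2s - 14 = 0, i.e. -2·(s + 7) = 0.
So s = -7.

s = -7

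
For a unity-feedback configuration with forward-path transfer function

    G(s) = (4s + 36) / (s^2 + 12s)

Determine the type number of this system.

Factor s from the denominator: s^2 + 12s = s·(s + 12).
There is 1 pole at the origin, so the system is Type 1.

Type 1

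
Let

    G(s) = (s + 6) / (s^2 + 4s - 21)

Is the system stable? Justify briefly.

The denominator s^2 + 4s - 21 factors as (s + 7)(s - 3), giving poles at s = -7, 3.
Since the pole(s) at s = 3 lie in the right half-plane, the system is unstable.

unstable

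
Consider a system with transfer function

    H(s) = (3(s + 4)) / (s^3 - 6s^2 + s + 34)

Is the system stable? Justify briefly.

The denominator s^3 - 6s^2 + s + 34 factors as (s^2 - 8s + 17)(s + 2), giving poles at s = 4 ± j, -2.
Since the pole(s) at s = 4 + j, 4 - j lie in the right half-plane, the system is unstable.

unstable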